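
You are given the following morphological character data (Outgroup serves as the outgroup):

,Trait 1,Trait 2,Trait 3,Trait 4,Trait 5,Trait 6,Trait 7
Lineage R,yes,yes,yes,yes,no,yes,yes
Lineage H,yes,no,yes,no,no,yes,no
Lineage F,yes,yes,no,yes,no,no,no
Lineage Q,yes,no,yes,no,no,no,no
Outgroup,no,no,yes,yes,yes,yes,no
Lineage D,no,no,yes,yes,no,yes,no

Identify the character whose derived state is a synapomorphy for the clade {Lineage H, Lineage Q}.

Character polarity is set by the outgroup: the derived state is whichever differs from the outgroup's state, so for Trait 3, Trait 4, Trait 5, Trait 6 the derived state is 'no', and for the remaining characters it is 'yes'.
Trait 1 (derived state 'yes') is shared by Lineage F, Lineage H, Lineage Q, and Lineage R — a synapomorphy uniting that clade.
Trait 2 (derived state 'yes') is shared by Lineage F and Lineage R — a synapomorphy uniting that clade.
Trait 3: derived state 'no' in Lineage F only — an autapomorphy, so it tells us nothing about relationships among taxa.
Trait 4: derived state 'no' in Lineage H and Lineage Q only — synapomorphy for {Lineage H, Lineage Q}.
All ingroup taxa share the derived state 'no' for Trait 5; it defines the ingroup but does not resolve relationships within it.
Trait 6 (state 'no') occurs in Lineage F and Lineage Q but conflicts with the nesting implied by the other characters — most parsimoniously interpreted as homoplasy.
Trait 7: derived state 'yes' in Lineage R only — an autapomorphy, so it tells us nothing about relationships among taxa.
Most parsimonious ingroup topology: (Lineage D,((Lineage H,Lineage Q),(Lineage R,Lineage F))).
The clade {Lineage H, Lineage Q} is supported by Trait 4: its derived state 'no' occurs in exactly those taxa and in no other taxon (including the outgroup).

Trait 4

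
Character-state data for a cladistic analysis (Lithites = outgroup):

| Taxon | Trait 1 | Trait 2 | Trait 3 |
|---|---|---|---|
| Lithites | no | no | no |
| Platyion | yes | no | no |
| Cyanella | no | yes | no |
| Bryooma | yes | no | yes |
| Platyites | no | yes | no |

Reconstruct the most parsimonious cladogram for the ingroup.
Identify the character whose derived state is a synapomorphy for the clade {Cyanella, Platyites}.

Trait 2

The outgroup has state 'no' for every character, so 'yes' is the derived state throughout.
Only Bryooma and Platyion show the derived state 'yes' for Trait 1, supporting them as a clade.
Trait 2 (derived state 'yes') is shared by Cyanella and Platyites — a synapomorphy uniting that clade.
Trait 3 (derived state 'yes') is unique to Bryooma (autapomorphy; uninformative for grouping).
Most parsimonious ingroup topology: ((Platyion,Bryooma),(Cyanella,Platyites)).
The clade {Cyanella, Platyites} is supported by Trait 2: its derived state 'yes' occurs in exactly those taxa and in no other taxon (including the outgroup).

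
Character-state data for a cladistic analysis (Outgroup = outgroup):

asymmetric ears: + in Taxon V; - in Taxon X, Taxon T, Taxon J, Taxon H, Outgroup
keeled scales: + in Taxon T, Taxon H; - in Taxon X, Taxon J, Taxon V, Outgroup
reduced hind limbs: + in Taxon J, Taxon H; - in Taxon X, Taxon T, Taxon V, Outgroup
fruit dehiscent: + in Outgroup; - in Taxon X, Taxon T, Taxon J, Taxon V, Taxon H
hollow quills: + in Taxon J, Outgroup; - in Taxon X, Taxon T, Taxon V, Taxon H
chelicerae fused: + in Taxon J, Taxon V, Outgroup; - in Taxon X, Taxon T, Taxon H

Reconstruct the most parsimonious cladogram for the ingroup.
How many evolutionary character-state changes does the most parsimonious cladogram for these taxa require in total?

Character polarity is set by the outgroup: the derived state is whichever differs from the outgroup's state, so for fruit dehiscent, hollow quills, chelicerae fused the derived state is '-', and for the remaining characters it is '+'.
asymmetric ears (derived state '+') is unique to Taxon V (autapomorphy; uninformative for grouping).
keeled scales (derived state '+') is shared by Taxon H and Taxon T — a synapomorphy uniting that clade.
reduced hind limbs groups Taxon H and Taxon J, which is incompatible with the clades supported by the remaining characters; treating it as convergent (homoplasy) costs fewer steps than any alternative tree.
fruit dehiscent (derived state '-') is shared by all ingroup taxa — unites the whole ingroup.
hollow quills (derived state '-') is shared by Taxon H, Taxon T, Taxon V, and Taxon X — a synapomorphy uniting that clade.
chelicerae fused (derived state '-') is shared by Taxon H, Taxon T, and Taxon X — a synapomorphy uniting that clade.
Most parsimonious ingroup topology: ((Taxon V,((Taxon H,Taxon T),Taxon X)),Taxon J).
Changes per character on this tree: asymmetric ears: 1; keeled scales: 1; reduced hind limbs: 2; fruit dehiscent: 1; hollow quills: 1; chelicerae fused: 1.
Total = 7.

7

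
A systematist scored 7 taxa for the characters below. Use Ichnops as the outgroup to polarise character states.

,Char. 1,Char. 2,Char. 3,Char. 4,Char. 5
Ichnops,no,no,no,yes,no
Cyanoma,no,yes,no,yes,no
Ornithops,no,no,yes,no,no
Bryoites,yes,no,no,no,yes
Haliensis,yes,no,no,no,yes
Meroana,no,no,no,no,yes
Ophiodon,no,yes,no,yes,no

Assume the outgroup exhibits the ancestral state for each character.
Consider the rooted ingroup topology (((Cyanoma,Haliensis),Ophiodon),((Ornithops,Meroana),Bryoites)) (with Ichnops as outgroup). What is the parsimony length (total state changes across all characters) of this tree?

10

Map each character onto (((Cyanoma,Haliensis),Ophiodon),((Ornithops,Meroana),Bryoites)) (rooted by Ichnops) and count the minimum state changes it requires (Fitch parsimony):
Char. 1: 2; Char. 2: 2; Char. 3: 1; Char. 4: 2; Char. 5: 3.
Total tree length = 10.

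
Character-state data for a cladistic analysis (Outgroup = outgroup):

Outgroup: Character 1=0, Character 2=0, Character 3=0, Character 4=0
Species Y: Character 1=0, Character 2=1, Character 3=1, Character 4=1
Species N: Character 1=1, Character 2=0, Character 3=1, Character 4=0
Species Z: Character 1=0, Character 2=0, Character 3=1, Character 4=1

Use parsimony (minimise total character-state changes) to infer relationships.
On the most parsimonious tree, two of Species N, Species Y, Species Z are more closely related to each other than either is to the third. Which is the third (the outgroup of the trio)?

Species N

The outgroup has state '0' for every character, so '1' is the derived state throughout.
Character 1: derived state '1' in Species N only — an autapomorphy, so it tells us nothing about relationships among taxa.
Character 2: derived state '1' in Species Y only — an autapomorphy, so it tells us nothing about relationships among taxa.
All ingroup taxa share the derived state '1' for Character 3; it defines the ingroup but does not resolve relationships within it.
Only Species Y and Species Z show the derived state '1' for Character 4, supporting them as a clade.
Most parsimonious ingroup topology: ((Species Y,Species Z),Species N).
Species Y and Species Z share a more recent common ancestor with each other than either does with Species N, so Species N is the least closely related of the three.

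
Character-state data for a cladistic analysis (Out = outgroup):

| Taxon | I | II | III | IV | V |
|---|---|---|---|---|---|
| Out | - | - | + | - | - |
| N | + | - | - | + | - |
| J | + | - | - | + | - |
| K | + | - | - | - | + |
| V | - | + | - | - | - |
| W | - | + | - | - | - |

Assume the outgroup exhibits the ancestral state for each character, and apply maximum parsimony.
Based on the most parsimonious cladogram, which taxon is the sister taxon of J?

Character polarity is set by the outgroup: the derived state is whichever differs from the outgroup's state, so for III the derived state is '-', and for the remaining characters it is '+'.
I (derived state '+') is shared by J, K, and N — a synapomorphy uniting that clade.
Only V and W show the derived state '+' for II, supporting them as a clade.
All ingroup taxa share the derived state '-' for III; it defines the ingroup but does not resolve relationships within it.
IV (derived state '+') is shared by J and N — a synapomorphy uniting that clade.
V (derived state '+') is unique to K (autapomorphy; uninformative for grouping).
Most parsimonious ingroup topology: (((N,J),K),(V,W)).
J and N form a cherry on this tree, so they are sister taxa.

N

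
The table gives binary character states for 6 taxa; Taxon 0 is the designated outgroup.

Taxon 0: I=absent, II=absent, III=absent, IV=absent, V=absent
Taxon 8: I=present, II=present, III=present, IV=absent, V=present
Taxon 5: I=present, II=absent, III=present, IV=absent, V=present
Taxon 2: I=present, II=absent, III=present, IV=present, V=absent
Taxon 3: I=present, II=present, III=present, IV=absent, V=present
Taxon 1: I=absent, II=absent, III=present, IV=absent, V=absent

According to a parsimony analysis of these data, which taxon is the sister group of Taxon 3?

Taxon 8

The outgroup has state 'absent' for every character, so 'present' is the derived state throughout.
Only Taxon 2, Taxon 3, Taxon 5, and Taxon 8 show the derived state 'present' for I, supporting them as a clade.
Only Taxon 3 and Taxon 8 show the derived state 'present' for II, supporting them as a clade.
III (derived state 'present') is shared by all ingroup taxa — unites the whole ingroup.
IV (derived state 'present') is unique to Taxon 2 (autapomorphy; uninformative for grouping).
V: derived state 'present' in Taxon 3, Taxon 5, and Taxon 8 only — synapomorphy for {Taxon 3, Taxon 5, Taxon 8}.
Most parsimonious ingroup topology: ((((Taxon 8,Taxon 3),Taxon 5),Taxon 2),Taxon 1).
Taxon 3 and Taxon 8 form a cherry on this tree, so they are sister taxa.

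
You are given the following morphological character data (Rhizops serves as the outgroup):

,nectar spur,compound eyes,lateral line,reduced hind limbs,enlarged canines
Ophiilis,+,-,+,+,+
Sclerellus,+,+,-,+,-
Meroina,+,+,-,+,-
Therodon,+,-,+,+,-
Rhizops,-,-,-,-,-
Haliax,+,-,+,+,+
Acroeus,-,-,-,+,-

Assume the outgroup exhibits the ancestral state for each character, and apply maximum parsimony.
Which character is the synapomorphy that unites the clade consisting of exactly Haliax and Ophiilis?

The outgroup has state '-' for every character, so '+' is the derived state throughout.
Only Haliax, Meroina, Ophiilis, Sclerellus, and Therodon show the derived state '+' for nectar spur, supporting them as a clade.
compound eyes: derived state '+' in Meroina and Sclerellus only — synapomorphy for {Meroina, Sclerellus}.
lateral line (derived state '+') is shared by Haliax, Ophiilis, and Therodon — a synapomorphy uniting that clade.
reduced hind limbs (derived state '+') is shared by all ingroup taxa — unites the whole ingroup.
Only Haliax and Ophiilis show the derived state '+' for enlarged canines, supporting them as a clade.
Most parsimonious ingroup topology: (Acroeus,(((Ophiilis,Haliax),Therodon),(Meroina,Sclerellus))).
The clade {Haliax, Ophiilis} is supported by enlarged canines: its derived state '+' occurs in exactly those taxa and in no other taxon (including the outgroup).

enlarged canines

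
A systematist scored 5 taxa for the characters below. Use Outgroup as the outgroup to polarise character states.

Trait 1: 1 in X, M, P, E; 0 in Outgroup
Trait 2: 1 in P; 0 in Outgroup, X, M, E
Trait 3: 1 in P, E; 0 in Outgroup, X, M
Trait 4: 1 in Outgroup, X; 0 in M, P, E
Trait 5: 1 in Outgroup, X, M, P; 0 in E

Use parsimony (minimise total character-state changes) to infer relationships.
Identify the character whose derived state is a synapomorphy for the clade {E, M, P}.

Character polarity is set by the outgroup: the derived state is whichever differs from the outgroup's state, so for Trait 4, Trait 5 the derived state is '0', and for the remaining characters it is '1'.
Trait 1 (derived state '1') is shared by all ingroup taxa — unites the whole ingroup.
Trait 2: derived state '1' in P only — an autapomorphy, so it tells us nothing about relationships among taxa.
Trait 3: derived state '1' in E and P only — synapomorphy for {E, P}.
Trait 4: derived state '0' in E, M, and P only — synapomorphy for {E, M, P}.
Trait 5: derived state '0' in E only — an autapomorphy, so it tells us nothing about relationships among taxa.
Most parsimonious ingroup topology: (X,(M,(P,E))).
The clade {E, M, P} is supported by Trait 4: its derived state '0' occurs in exactly those taxa and in no other taxon (including the outgroup).

Trait 4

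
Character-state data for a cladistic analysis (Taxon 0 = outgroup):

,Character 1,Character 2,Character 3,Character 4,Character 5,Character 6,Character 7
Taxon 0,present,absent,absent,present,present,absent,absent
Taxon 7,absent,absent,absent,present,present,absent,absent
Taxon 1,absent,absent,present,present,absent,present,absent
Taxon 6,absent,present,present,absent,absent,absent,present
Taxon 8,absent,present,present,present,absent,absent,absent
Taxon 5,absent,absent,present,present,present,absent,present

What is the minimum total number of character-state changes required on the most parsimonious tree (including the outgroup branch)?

Character polarity is set by the outgroup: the derived state is whichever differs from the outgroup's state, so for Character 1, Character 4, Character 5 the derived state is 'absent', and for the remaining characters it is 'present'.
All ingroup taxa share the derived state 'absent' for Character 1; it defines the ingroup but does not resolve relationships within it.
Only Taxon 6 and Taxon 8 show the derived state 'present' for Character 2, supporting them as a clade.
Character 3 (derived state 'present') is shared by Taxon 1, Taxon 5, Taxon 6, and Taxon 8 — a synapomorphy uniting that clade.
Character 4: derived state 'absent' in Taxon 6 only — an autapomorphy, so it tells us nothing about relationships among taxa.
Character 5: derived state 'absent' in Taxon 1, Taxon 6, and Taxon 8 only — synapomorphy for {Taxon 1, Taxon 6, Taxon 8}.
Character 6 (derived state 'present') is unique to Taxon 1 (autapomorphy; uninformative for grouping).
Character 7 (state 'present') occurs in Taxon 5 and Taxon 6 but conflicts with the nesting implied by the other characters — most parsimoniously interpreted as homoplasy.
Most parsimonious ingroup topology: (Taxon 7,((Taxon 1,(Taxon 6,Taxon 8)),Taxon 5)).
Changes per character on this tree: Character 1: 1; Character 2: 1; Character 3: 1; Character 4: 1; Character 5: 1; Character 6: 1; Character 7: 2.
Total = 8.

8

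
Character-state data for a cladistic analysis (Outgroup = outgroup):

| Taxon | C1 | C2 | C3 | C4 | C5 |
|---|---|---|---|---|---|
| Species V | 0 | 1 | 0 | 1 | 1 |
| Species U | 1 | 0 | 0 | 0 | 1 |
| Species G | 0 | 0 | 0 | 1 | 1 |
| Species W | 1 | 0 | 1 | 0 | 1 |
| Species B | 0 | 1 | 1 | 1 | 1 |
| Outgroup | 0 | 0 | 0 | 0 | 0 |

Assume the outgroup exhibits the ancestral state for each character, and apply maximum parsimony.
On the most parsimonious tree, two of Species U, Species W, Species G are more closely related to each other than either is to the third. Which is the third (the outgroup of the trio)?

The outgroup has state '0' for every character, so '1' is the derived state throughout.
C1 (derived state '1') is shared by Species U and Species W — a synapomorphy uniting that clade.
C2: derived state '1' in Species B and Species V only — synapomorphy for {Species B, Species V}.
C3 groups Species B and Species W, which is incompatible with the clades supported by the remaining characters; treating it as convergent (homoplasy) costs fewer steps than any alternative tree.
C4: derived state '1' in Species B, Species G, and Species V only — synapomorphy for {Species B, Species G, Species V}.
All ingroup taxa share the derived state '1' for C5; it defines the ingroup but does not resolve relationships within it.
Most parsimonious ingroup topology: ((Species G,(Species B,Species V)),(Species U,Species W)).
Species W and Species U share a more recent common ancestor with each other than either does with Species G, so Species G is the least closely related of the three.

Species G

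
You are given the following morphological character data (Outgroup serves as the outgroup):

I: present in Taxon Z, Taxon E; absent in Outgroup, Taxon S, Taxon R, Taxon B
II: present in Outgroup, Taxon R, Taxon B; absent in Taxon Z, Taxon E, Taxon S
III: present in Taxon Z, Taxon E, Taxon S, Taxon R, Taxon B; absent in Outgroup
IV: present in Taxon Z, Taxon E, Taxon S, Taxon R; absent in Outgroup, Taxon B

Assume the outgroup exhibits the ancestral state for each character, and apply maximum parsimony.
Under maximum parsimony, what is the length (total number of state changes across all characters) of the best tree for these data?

Character polarity is set by the outgroup: the derived state is whichever differs from the outgroup's state, so for II the derived state is 'absent', and for the remaining characters it is 'present'.
Only Taxon E and Taxon Z show the derived state 'present' for I, supporting them as a clade.
II (derived state 'absent') is shared by Taxon E, Taxon S, and Taxon Z — a synapomorphy uniting that clade.
III (derived state 'present') is shared by all ingroup taxa — unites the whole ingroup.
IV: derived state 'present' in Taxon E, Taxon R, Taxon S, and Taxon Z only — synapomorphy for {Taxon E, Taxon R, Taxon S, Taxon Z}.
Most parsimonious ingroup topology: ((((Taxon Z,Taxon E),Taxon S),Taxon R),Taxon B).
Changes per character on this tree: I: 1; II: 1; III: 1; IV: 1.
Total = 4.

4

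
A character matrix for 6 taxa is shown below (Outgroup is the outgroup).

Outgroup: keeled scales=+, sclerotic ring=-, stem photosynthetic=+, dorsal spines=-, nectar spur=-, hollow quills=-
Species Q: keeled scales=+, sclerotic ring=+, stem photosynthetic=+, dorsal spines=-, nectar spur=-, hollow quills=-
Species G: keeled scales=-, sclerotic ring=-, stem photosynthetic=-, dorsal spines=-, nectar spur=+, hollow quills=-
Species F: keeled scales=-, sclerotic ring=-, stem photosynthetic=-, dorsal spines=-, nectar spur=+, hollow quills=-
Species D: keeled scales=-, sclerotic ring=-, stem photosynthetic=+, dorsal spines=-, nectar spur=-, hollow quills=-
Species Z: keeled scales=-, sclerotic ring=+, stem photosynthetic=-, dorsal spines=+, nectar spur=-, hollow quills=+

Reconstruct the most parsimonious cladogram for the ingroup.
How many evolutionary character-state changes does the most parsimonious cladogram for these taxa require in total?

7

Character polarity is set by the outgroup: the derived state is whichever differs from the outgroup's state, so for keeled scales, stem photosynthetic the derived state is '-', and for the remaining characters it is '+'.
keeled scales (derived state '-') is shared by Species D, Species F, Species G, and Species Z — a synapomorphy uniting that clade.
sclerotic ring (state '+') occurs in Species Q and Species Z but conflicts with the nesting implied by the other characters — most parsimoniously interpreted as homoplasy.
Only Species F, Species G, and Species Z show the derived state '-' for stem photosynthetic, supporting them as a clade.
dorsal spines: derived state '+' in Species Z only — an autapomorphy, so it tells us nothing about relationships among taxa.
Only Species F and Species G show the derived state '+' for nectar spur, supporting them as a clade.
hollow quills: derived state '+' in Species Z only — an autapomorphy, so it tells us nothing about relationships among taxa.
Most parsimonious ingroup topology: (Species Q,(((Species G,Species F),Species Z),Species D)).
Changes per character on this tree: keeled scales: 1; sclerotic ring: 2; stem photosynthetic: 1; dorsal spines: 1; nectar spur: 1; hollow quills: 1.
Total = 7.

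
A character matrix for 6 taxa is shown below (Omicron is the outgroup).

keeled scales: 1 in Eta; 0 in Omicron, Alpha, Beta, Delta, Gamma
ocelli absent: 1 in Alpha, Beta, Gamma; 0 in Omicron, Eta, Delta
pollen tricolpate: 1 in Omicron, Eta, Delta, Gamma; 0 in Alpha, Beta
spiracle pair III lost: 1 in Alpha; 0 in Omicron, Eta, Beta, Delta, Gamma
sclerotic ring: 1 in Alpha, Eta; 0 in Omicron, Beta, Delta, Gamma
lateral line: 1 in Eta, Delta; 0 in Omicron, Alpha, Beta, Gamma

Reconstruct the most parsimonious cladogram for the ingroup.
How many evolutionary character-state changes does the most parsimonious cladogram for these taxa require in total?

Character polarity is set by the outgroup: the derived state is whichever differs from the outgroup's state, so for pollen tricolpate the derived state is '0', and for the remaining characters it is '1'.
keeled scales (derived state '1') is unique to Eta (autapomorphy; uninformative for grouping).
ocelli absent (derived state '1') is shared by Alpha, Beta, and Gamma — a synapomorphy uniting that clade.
Only Alpha and Beta show the derived state '0' for pollen tricolpate, supporting them as a clade.
spiracle pair III lost (derived state '1') is unique to Alpha (autapomorphy; uninformative for grouping).
sclerotic ring groups Alpha and Eta, which is incompatible with the clades supported by the remaining characters; treating it as convergent (homoplasy) costs fewer steps than any alternative tree.
lateral line: derived state '1' in Delta and Eta only — synapomorphy for {Delta, Eta}.
Most parsimonious ingroup topology: (((Alpha,Beta),Gamma),(Eta,Delta)).
Changes per character on this tree: keeled scales: 1; ocelli absent: 1; pollen tricolpate: 1; spiracle pair III lost: 1; sclerotic ring: 2; lateral line: 1.
Total = 7.

7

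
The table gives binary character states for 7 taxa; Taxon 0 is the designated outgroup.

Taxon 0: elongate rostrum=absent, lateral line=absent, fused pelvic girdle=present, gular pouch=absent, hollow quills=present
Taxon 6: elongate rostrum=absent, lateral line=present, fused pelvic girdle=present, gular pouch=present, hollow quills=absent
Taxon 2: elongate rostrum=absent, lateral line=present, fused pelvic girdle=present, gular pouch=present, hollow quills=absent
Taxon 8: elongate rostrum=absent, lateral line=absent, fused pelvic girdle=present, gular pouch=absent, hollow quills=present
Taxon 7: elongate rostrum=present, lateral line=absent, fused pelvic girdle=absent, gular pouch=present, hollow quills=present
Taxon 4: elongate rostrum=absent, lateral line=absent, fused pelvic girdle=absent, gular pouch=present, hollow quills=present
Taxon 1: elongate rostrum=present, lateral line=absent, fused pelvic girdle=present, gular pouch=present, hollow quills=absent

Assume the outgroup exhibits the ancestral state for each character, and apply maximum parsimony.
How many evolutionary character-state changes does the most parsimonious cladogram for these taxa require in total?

Character polarity is set by the outgroup: the derived state is whichever differs from the outgroup's state, so for fused pelvic girdle, hollow quills the derived state is 'absent', and for the remaining characters it is 'present'.
elongate rostrum groups Taxon 1 and Taxon 7, which is incompatible with the clades supported by the remaining characters; treating it as convergent (homoplasy) costs fewer steps than any alternative tree.
lateral line (derived state 'present') is shared by Taxon 2 and Taxon 6 — a synapomorphy uniting that clade.
fused pelvic girdle (derived state 'absent') is shared by Taxon 4 and Taxon 7 — a synapomorphy uniting that clade.
Only Taxon 1, Taxon 2, Taxon 4, Taxon 6, and Taxon 7 show the derived state 'present' for gular pouch, supporting them as a clade.
hollow quills (derived state 'absent') is shared by Taxon 1, Taxon 2, and Taxon 6 — a synapomorphy uniting that clade.
Most parsimonious ingroup topology: ((((Taxon 6,Taxon 2),Taxon 1),(Taxon 7,Taxon 4)),Taxon 8).
Changes per character on this tree: elongate rostrum: 2; lateral line: 1; fused pelvic girdle: 1; gular pouch: 1; hollow quills: 1.
Total = 6.

6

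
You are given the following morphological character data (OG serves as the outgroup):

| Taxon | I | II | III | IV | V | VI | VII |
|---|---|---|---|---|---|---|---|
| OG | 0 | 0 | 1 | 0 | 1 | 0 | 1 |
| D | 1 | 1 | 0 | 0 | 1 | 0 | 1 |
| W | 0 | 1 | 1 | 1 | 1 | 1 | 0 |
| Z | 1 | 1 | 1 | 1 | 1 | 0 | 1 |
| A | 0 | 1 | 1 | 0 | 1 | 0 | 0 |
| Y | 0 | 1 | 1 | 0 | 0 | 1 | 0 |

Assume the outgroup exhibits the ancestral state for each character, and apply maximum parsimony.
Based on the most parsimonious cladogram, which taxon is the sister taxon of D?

Character polarity is set by the outgroup: the derived state is whichever differs from the outgroup's state, so for III, V, VII the derived state is '0', and for the remaining characters it is '1'.
I: derived state '1' in D and Z only — synapomorphy for {D, Z}.
II (derived state '1') is shared by all ingroup taxa — unites the whole ingroup.
III: derived state '0' in D only — an autapomorphy, so it tells us nothing about relationships among taxa.
IV (state '1') occurs in W and Z but conflicts with the nesting implied by the other characters — most parsimoniously interpreted as homoplasy.
V (derived state '0') is unique to Y (autapomorphy; uninformative for grouping).
Only W and Y show the derived state '1' for VI, supporting them as a clade.
VII: derived state '0' in A, W, and Y only — synapomorphy for {A, W, Y}.
Most parsimonious ingroup topology: ((D,Z),((W,Y),A)).
D and Z form a cherry on this tree, so they are sister taxa.

Z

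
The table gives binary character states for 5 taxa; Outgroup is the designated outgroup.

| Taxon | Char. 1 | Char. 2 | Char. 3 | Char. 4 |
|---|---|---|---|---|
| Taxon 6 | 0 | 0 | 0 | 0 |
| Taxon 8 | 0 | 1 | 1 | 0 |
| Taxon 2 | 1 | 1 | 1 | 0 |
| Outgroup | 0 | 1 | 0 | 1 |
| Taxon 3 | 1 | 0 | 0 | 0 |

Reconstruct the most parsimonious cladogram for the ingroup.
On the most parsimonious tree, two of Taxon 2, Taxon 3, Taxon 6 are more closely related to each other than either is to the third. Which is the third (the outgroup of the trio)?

Character polarity is set by the outgroup: the derived state is whichever differs from the outgroup's state, so for Char. 2, Char. 4 the derived state is '0', and for the remaining characters it is '1'.
Char. 1 (state '1') occurs in Taxon 2 and Taxon 3 but conflicts with the nesting implied by the other characters — most parsimoniously interpreted as homoplasy.
Char. 2: derived state '0' in Taxon 3 and Taxon 6 only — synapomorphy for {Taxon 3, Taxon 6}.
Only Taxon 2 and Taxon 8 show the derived state '1' for Char. 3, supporting them as a clade.
Char. 4 (derived state '0') is shared by all ingroup taxa — unites the whole ingroup.
Most parsimonious ingroup topology: ((Taxon 2,Taxon 8),(Taxon 6,Taxon 3)).
Taxon 3 and Taxon 6 share a more recent common ancestor with each other than either does with Taxon 2, so Taxon 2 is the least closely related of the three.

Taxon 2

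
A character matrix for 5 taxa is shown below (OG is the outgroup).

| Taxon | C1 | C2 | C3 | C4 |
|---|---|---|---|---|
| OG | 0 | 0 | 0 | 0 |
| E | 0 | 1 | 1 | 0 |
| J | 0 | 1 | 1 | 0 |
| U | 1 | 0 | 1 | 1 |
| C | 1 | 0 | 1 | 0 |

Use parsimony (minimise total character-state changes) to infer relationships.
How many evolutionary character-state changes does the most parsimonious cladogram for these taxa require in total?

4

The outgroup has state '0' for every character, so '1' is the derived state throughout.
C1 (derived state '1') is shared by C and U — a synapomorphy uniting that clade.
C2: derived state '1' in E and J only — synapomorphy for {E, J}.
C3 (derived state '1') is shared by all ingroup taxa — unites the whole ingroup.
C4 (derived state '1') is unique to U (autapomorphy; uninformative for grouping).
Most parsimonious ingroup topology: ((E,J),(U,C)).
Changes per character on this tree: C1: 1; C2: 1; C3: 1; C4: 1.
Total = 4.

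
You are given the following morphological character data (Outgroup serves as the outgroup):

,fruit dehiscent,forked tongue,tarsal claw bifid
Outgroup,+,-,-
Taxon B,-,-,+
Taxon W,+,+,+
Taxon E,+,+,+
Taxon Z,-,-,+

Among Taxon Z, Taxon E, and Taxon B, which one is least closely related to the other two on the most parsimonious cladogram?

Taxon E

Character polarity is set by the outgroup: the derived state is whichever differs from the outgroup's state, so for fruit dehiscent the derived state is '-', and for the remaining characters it is '+'.
fruit dehiscent (derived state '-') is shared by Taxon B and Taxon Z — a synapomorphy uniting that clade.
forked tongue (derived state '+') is shared by Taxon E and Taxon W — a synapomorphy uniting that clade.
tarsal claw bifid (derived state '+') is shared by all ingroup taxa — unites the whole ingroup.
Most parsimonious ingroup topology: ((Taxon B,Taxon Z),(Taxon W,Taxon E)).
Taxon Z and Taxon B share a more recent common ancestor with each other than either does with Taxon E, so Taxon E is the least closely related of the three.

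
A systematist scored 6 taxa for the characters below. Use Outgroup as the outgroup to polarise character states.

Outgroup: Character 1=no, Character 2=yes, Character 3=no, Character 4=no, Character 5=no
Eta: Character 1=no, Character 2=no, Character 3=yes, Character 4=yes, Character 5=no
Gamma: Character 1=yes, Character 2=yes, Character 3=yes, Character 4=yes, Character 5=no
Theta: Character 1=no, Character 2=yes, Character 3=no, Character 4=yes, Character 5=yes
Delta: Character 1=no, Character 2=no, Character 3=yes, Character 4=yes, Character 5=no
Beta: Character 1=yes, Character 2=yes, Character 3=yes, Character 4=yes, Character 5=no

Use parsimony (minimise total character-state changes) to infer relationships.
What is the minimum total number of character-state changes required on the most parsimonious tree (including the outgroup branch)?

5

Character polarity is set by the outgroup: the derived state is whichever differs from the outgroup's state, so for Character 2 the derived state is 'no', and for the remaining characters it is 'yes'.
Only Beta and Gamma show the derived state 'yes' for Character 1, supporting them as a clade.
Character 2: derived state 'no' in Delta and Eta only — synapomorphy for {Delta, Eta}.
Character 3 (derived state 'yes') is shared by Beta, Delta, Eta, and Gamma — a synapomorphy uniting that clade.
Character 4 (derived state 'yes') is shared by all ingroup taxa — unites the whole ingroup.
Character 5 (derived state 'yes') is unique to Theta (autapomorphy; uninformative for grouping).
Most parsimonious ingroup topology: (((Eta,Delta),(Gamma,Beta)),Theta).
Changes per character on this tree: Character 1: 1; Character 2: 1; Character 3: 1; Character 4: 1; Character 5: 1.
Total = 5.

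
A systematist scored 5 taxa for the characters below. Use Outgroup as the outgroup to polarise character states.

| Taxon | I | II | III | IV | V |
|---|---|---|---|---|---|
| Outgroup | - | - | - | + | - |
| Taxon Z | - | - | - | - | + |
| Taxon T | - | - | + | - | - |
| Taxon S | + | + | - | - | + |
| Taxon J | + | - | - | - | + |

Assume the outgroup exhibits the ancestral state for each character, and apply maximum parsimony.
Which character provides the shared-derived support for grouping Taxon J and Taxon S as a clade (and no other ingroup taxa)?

I

Character polarity is set by the outgroup: the derived state is whichever differs from the outgroup's state, so for IV the derived state is '-', and for the remaining characters it is '+'.
Only Taxon J and Taxon S show the derived state '+' for I, supporting them as a clade.
II (derived state '+') is unique to Taxon S (autapomorphy; uninformative for grouping).
III (derived state '+') is unique to Taxon T (autapomorphy; uninformative for grouping).
All ingroup taxa share the derived state '-' for IV; it defines the ingroup but does not resolve relationships within it.
V: derived state '+' in Taxon J, Taxon S, and Taxon Z only — synapomorphy for {Taxon J, Taxon S, Taxon Z}.
Most parsimonious ingroup topology: ((Taxon Z,(Taxon S,Taxon J)),Taxon T).
The clade {Taxon J, Taxon S} is supported by I: its derived state '+' occurs in exactly those taxa and in no other taxon (including the outgroup).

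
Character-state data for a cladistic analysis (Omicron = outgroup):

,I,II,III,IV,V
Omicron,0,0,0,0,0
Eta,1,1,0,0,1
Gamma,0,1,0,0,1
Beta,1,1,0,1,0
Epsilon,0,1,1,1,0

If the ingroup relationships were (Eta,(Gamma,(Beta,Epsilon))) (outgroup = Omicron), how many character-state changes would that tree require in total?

Map each character onto (Eta,(Gamma,(Beta,Epsilon))) (rooted by Omicron) and count the minimum state changes it requires (Fitch parsimony):
I: 2; II: 1; III: 1; IV: 1; V: 2.
Total tree length = 7.

7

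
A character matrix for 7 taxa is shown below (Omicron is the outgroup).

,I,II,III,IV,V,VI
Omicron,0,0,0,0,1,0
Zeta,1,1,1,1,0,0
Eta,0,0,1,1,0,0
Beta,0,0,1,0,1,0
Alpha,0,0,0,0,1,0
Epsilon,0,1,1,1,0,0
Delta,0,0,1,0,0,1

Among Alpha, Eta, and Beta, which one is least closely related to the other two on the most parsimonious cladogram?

Alpha

Character polarity is set by the outgroup: the derived state is whichever differs from the outgroup's state, so for V the derived state is '0', and for the remaining characters it is '1'.
I (derived state '1') is unique to Zeta (autapomorphy; uninformative for grouping).
II (derived state '1') is shared by Epsilon and Zeta — a synapomorphy uniting that clade.
III: derived state '1' in Beta, Delta, Epsilon, Eta, and Zeta only — synapomorphy for {Beta, Delta, Epsilon, Eta, Zeta}.
IV: derived state '1' in Epsilon, Eta, and Zeta only — synapomorphy for {Epsilon, Eta, Zeta}.
V (derived state '0') is shared by Delta, Epsilon, Eta, and Zeta — a synapomorphy uniting that clade.
VI (derived state '1') is unique to Delta (autapomorphy; uninformative for grouping).
Most parsimonious ingroup topology: (((((Zeta,Epsilon),Eta),Delta),Beta),Alpha).
Eta and Beta share a more recent common ancestor with each other than either does with Alpha, so Alpha is the least closely related of the three.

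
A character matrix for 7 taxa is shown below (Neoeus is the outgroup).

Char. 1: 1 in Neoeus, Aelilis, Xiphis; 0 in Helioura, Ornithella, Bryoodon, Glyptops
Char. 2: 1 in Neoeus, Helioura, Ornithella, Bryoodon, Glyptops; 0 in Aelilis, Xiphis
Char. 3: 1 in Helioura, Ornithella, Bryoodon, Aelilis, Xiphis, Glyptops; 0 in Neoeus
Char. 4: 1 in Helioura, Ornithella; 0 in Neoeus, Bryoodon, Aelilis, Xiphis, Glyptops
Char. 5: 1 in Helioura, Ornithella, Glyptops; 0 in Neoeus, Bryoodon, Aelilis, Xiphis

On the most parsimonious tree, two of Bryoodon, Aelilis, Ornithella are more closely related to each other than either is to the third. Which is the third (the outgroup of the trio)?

Aelilis

Character polarity is set by the outgroup: the derived state is whichever differs from the outgroup's state, so for Char. 1, Char. 2 the derived state is '0', and for the remaining characters it is '1'.
Only Bryoodon, Glyptops, Helioura, and Ornithella show the derived state '0' for Char. 1, supporting them as a clade.
Only Aelilis and Xiphis show the derived state '0' for Char. 2, supporting them as a clade.
All ingroup taxa share the derived state '1' for Char. 3; it defines the ingroup but does not resolve relationships within it.
Char. 4 (derived state '1') is shared by Helioura and Ornithella — a synapomorphy uniting that clade.
Char. 5 (derived state '1') is shared by Glyptops, Helioura, and Ornithella — a synapomorphy uniting that clade.
Most parsimonious ingroup topology: ((((Helioura,Ornithella),Glyptops),Bryoodon),(Aelilis,Xiphis)).
Bryoodon and Ornithella share a more recent common ancestor with each other than either does with Aelilis, so Aelilis is the least closely related of the three.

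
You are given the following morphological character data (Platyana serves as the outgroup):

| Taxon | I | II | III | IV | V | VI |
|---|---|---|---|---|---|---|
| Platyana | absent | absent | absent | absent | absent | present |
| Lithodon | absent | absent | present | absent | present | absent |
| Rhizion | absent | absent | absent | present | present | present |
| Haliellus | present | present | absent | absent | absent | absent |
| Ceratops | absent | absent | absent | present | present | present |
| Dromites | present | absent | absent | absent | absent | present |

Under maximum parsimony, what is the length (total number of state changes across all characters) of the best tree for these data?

7

Character polarity is set by the outgroup: the derived state is whichever differs from the outgroup's state, so for VI the derived state is 'absent', and for the remaining characters it is 'present'.
I: derived state 'present' in Dromites and Haliellus only — synapomorphy for {Dromites, Haliellus}.
II (derived state 'present') is unique to Haliellus (autapomorphy; uninformative for grouping).
III: derived state 'present' in Lithodon only — an autapomorphy, so it tells us nothing about relationships among taxa.
IV (derived state 'present') is shared by Ceratops and Rhizion — a synapomorphy uniting that clade.
V: derived state 'present' in Ceratops, Lithodon, and Rhizion only — synapomorphy for {Ceratops, Lithodon, Rhizion}.
VI groups Haliellus and Lithodon, which is incompatible with the clades supported by the remaining characters; treating it as convergent (homoplasy) costs fewer steps than any alternative tree.
Most parsimonious ingroup topology: ((Lithodon,(Rhizion,Ceratops)),(Haliellus,Dromites)).
Changes per character on this tree: I: 1; II: 1; III: 1; IV: 1; V: 1; VI: 2.
Total = 7.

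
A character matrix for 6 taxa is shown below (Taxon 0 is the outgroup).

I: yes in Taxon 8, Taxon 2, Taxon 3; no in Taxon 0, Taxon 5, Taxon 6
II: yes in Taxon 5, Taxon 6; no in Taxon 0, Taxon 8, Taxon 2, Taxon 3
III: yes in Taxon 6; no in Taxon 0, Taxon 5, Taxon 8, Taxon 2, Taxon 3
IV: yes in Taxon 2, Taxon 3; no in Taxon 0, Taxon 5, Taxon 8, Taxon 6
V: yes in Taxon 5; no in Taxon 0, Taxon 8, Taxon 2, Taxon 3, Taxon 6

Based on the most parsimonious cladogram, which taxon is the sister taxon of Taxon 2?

Taxon 3

The outgroup has state 'no' for every character, so 'yes' is the derived state throughout.
I (derived state 'yes') is shared by Taxon 2, Taxon 3, and Taxon 8 — a synapomorphy uniting that clade.
II: derived state 'yes' in Taxon 5 and Taxon 6 only — synapomorphy for {Taxon 5, Taxon 6}.
III: derived state 'yes' in Taxon 6 only — an autapomorphy, so it tells us nothing about relationships among taxa.
IV: derived state 'yes' in Taxon 2 and Taxon 3 only — synapomorphy for {Taxon 2, Taxon 3}.
V: derived state 'yes' in Taxon 5 only — an autapomorphy, so it tells us nothing about relationships among taxa.
Most parsimonious ingroup topology: ((Taxon 5,Taxon 6),(Taxon 8,(Taxon 2,Taxon 3))).
Taxon 2 and Taxon 3 form a cherry on this tree, so they are sister taxa.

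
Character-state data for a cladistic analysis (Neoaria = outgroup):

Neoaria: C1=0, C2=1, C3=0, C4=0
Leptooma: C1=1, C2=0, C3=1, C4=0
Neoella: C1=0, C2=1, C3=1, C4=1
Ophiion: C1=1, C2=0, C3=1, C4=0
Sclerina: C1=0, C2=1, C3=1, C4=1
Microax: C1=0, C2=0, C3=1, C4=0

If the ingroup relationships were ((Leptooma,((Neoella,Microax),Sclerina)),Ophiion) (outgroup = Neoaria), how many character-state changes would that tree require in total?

8

Map each character onto ((Leptooma,((Neoella,Microax),Sclerina)),Ophiion) (rooted by Neoaria) and count the minimum state changes it requires (Fitch parsimony):
C1: 2; C2: 3; C3: 1; C4: 2.
Total tree length = 8.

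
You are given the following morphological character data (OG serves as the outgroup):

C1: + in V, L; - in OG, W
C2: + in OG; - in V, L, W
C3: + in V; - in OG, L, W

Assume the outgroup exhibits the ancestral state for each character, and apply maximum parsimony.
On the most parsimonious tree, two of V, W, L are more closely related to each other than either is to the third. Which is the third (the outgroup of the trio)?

W

Character polarity is set by the outgroup: the derived state is whichever differs from the outgroup's state, so for C2 the derived state is '-', and for the remaining characters it is '+'.
C1 (derived state '+') is shared by L and V — a synapomorphy uniting that clade.
C2 (derived state '-') is shared by all ingroup taxa — unites the whole ingroup.
C3: derived state '+' in V only — an autapomorphy, so it tells us nothing about relationships among taxa.
Most parsimonious ingroup topology: ((V,L),W).
L and V share a more recent common ancestor with each other than either does with W, so W is the least closely related of the three.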